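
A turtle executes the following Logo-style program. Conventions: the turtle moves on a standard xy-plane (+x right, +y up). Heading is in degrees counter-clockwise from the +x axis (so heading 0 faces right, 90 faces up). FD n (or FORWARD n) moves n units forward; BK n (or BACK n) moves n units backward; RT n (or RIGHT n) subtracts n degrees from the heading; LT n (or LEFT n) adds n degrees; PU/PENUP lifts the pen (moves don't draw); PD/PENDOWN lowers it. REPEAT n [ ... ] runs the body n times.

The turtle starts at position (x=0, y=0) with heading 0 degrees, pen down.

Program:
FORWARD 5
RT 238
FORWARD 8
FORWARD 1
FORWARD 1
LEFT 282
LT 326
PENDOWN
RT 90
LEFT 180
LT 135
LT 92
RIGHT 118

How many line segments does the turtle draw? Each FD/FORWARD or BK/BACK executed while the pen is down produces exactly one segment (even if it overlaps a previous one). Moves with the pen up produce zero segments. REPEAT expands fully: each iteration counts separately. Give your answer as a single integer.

Executing turtle program step by step:
Start: pos=(0,0), heading=0, pen down
FD 5: (0,0) -> (5,0) [heading=0, draw]
RT 238: heading 0 -> 122
FD 8: (5,0) -> (0.761,6.784) [heading=122, draw]
FD 1: (0.761,6.784) -> (0.231,7.632) [heading=122, draw]
FD 1: (0.231,7.632) -> (-0.299,8.48) [heading=122, draw]
LT 282: heading 122 -> 44
LT 326: heading 44 -> 10
PD: pen down
RT 90: heading 10 -> 280
LT 180: heading 280 -> 100
LT 135: heading 100 -> 235
LT 92: heading 235 -> 327
RT 118: heading 327 -> 209
Final: pos=(-0.299,8.48), heading=209, 4 segment(s) drawn
Segments drawn: 4

Answer: 4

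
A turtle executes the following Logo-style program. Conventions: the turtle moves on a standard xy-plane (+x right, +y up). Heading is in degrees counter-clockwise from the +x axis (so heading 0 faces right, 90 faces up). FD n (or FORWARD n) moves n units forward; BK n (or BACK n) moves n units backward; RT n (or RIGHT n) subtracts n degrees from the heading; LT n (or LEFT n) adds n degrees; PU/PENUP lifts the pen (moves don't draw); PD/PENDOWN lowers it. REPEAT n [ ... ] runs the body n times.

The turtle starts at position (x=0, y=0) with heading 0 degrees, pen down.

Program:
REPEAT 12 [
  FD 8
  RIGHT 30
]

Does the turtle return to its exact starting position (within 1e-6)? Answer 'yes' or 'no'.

Answer: yes

Derivation:
Executing turtle program step by step:
Start: pos=(0,0), heading=0, pen down
REPEAT 12 [
  -- iteration 1/12 --
  FD 8: (0,0) -> (8,0) [heading=0, draw]
  RT 30: heading 0 -> 330
  -- iteration 2/12 --
  FD 8: (8,0) -> (14.928,-4) [heading=330, draw]
  RT 30: heading 330 -> 300
  -- iteration 3/12 --
  FD 8: (14.928,-4) -> (18.928,-10.928) [heading=300, draw]
  RT 30: heading 300 -> 270
  -- iteration 4/12 --
  FD 8: (18.928,-10.928) -> (18.928,-18.928) [heading=270, draw]
  RT 30: heading 270 -> 240
  -- iteration 5/12 --
  FD 8: (18.928,-18.928) -> (14.928,-25.856) [heading=240, draw]
  RT 30: heading 240 -> 210
  -- iteration 6/12 --
  FD 8: (14.928,-25.856) -> (8,-29.856) [heading=210, draw]
  RT 30: heading 210 -> 180
  -- iteration 7/12 --
  FD 8: (8,-29.856) -> (0,-29.856) [heading=180, draw]
  RT 30: heading 180 -> 150
  -- iteration 8/12 --
  FD 8: (0,-29.856) -> (-6.928,-25.856) [heading=150, draw]
  RT 30: heading 150 -> 120
  -- iteration 9/12 --
  FD 8: (-6.928,-25.856) -> (-10.928,-18.928) [heading=120, draw]
  RT 30: heading 120 -> 90
  -- iteration 10/12 --
  FD 8: (-10.928,-18.928) -> (-10.928,-10.928) [heading=90, draw]
  RT 30: heading 90 -> 60
  -- iteration 11/12 --
  FD 8: (-10.928,-10.928) -> (-6.928,-4) [heading=60, draw]
  RT 30: heading 60 -> 30
  -- iteration 12/12 --
  FD 8: (-6.928,-4) -> (0,0) [heading=30, draw]
  RT 30: heading 30 -> 0
]
Final: pos=(0,0), heading=0, 12 segment(s) drawn

Start position: (0, 0)
Final position: (0, 0)
Distance = 0; < 1e-6 -> CLOSED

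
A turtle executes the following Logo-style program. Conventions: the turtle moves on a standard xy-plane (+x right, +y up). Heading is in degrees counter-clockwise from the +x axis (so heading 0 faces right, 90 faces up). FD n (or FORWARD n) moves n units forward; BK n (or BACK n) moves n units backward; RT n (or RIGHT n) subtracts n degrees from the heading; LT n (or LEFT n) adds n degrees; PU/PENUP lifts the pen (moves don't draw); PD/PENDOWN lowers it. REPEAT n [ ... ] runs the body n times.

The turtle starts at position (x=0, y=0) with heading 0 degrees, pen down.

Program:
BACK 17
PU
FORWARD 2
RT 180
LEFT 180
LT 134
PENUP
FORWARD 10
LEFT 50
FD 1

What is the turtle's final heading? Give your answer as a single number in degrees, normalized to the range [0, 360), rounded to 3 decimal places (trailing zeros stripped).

Executing turtle program step by step:
Start: pos=(0,0), heading=0, pen down
BK 17: (0,0) -> (-17,0) [heading=0, draw]
PU: pen up
FD 2: (-17,0) -> (-15,0) [heading=0, move]
RT 180: heading 0 -> 180
LT 180: heading 180 -> 0
LT 134: heading 0 -> 134
PU: pen up
FD 10: (-15,0) -> (-21.947,7.193) [heading=134, move]
LT 50: heading 134 -> 184
FD 1: (-21.947,7.193) -> (-22.944,7.124) [heading=184, move]
Final: pos=(-22.944,7.124), heading=184, 1 segment(s) drawn

Answer: 184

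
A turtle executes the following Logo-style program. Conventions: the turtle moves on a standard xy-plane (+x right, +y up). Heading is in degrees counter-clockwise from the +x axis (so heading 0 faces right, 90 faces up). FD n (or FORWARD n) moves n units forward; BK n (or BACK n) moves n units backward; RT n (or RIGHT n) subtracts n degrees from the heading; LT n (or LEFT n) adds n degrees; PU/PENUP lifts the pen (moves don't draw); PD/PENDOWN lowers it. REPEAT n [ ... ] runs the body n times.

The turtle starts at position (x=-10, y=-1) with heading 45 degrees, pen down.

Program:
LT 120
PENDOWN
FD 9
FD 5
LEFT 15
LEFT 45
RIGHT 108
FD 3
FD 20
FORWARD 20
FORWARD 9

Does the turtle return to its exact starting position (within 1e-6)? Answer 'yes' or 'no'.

Executing turtle program step by step:
Start: pos=(-10,-1), heading=45, pen down
LT 120: heading 45 -> 165
PD: pen down
FD 9: (-10,-1) -> (-18.693,1.329) [heading=165, draw]
FD 5: (-18.693,1.329) -> (-23.523,2.623) [heading=165, draw]
LT 15: heading 165 -> 180
LT 45: heading 180 -> 225
RT 108: heading 225 -> 117
FD 3: (-23.523,2.623) -> (-24.885,5.296) [heading=117, draw]
FD 20: (-24.885,5.296) -> (-33.965,23.117) [heading=117, draw]
FD 20: (-33.965,23.117) -> (-43.045,40.937) [heading=117, draw]
FD 9: (-43.045,40.937) -> (-47.13,48.956) [heading=117, draw]
Final: pos=(-47.13,48.956), heading=117, 6 segment(s) drawn

Start position: (-10, -1)
Final position: (-47.13, 48.956)
Distance = 62.244; >= 1e-6 -> NOT closed

Answer: no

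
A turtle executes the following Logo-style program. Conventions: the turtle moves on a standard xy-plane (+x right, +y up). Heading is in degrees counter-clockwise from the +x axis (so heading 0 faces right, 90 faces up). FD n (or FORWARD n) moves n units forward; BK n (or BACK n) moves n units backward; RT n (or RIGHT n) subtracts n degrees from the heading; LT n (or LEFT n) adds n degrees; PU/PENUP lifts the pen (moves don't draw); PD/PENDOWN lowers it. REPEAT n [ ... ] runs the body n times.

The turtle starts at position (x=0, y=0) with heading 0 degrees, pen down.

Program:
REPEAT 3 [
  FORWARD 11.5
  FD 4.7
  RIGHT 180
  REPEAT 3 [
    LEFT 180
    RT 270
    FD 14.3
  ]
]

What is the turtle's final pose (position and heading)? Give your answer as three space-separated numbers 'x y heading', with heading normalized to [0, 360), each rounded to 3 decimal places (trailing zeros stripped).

Executing turtle program step by step:
Start: pos=(0,0), heading=0, pen down
REPEAT 3 [
  -- iteration 1/3 --
  FD 11.5: (0,0) -> (11.5,0) [heading=0, draw]
  FD 4.7: (11.5,0) -> (16.2,0) [heading=0, draw]
  RT 180: heading 0 -> 180
  REPEAT 3 [
    -- iteration 1/3 --
    LT 180: heading 180 -> 0
    RT 270: heading 0 -> 90
    FD 14.3: (16.2,0) -> (16.2,14.3) [heading=90, draw]
    -- iteration 2/3 --
    LT 180: heading 90 -> 270
    RT 270: heading 270 -> 0
    FD 14.3: (16.2,14.3) -> (30.5,14.3) [heading=0, draw]
    -- iteration 3/3 --
    LT 180: heading 0 -> 180
    RT 270: heading 180 -> 270
    FD 14.3: (30.5,14.3) -> (30.5,0) [heading=270, draw]
  ]
  -- iteration 2/3 --
  FD 11.5: (30.5,0) -> (30.5,-11.5) [heading=270, draw]
  FD 4.7: (30.5,-11.5) -> (30.5,-16.2) [heading=270, draw]
  RT 180: heading 270 -> 90
  REPEAT 3 [
    -- iteration 1/3 --
    LT 180: heading 90 -> 270
    RT 270: heading 270 -> 0
    FD 14.3: (30.5,-16.2) -> (44.8,-16.2) [heading=0, draw]
    -- iteration 2/3 --
    LT 180: heading 0 -> 180
    RT 270: heading 180 -> 270
    FD 14.3: (44.8,-16.2) -> (44.8,-30.5) [heading=270, draw]
    -- iteration 3/3 --
    LT 180: heading 270 -> 90
    RT 270: heading 90 -> 180
    FD 14.3: (44.8,-30.5) -> (30.5,-30.5) [heading=180, draw]
  ]
  -- iteration 3/3 --
  FD 11.5: (30.5,-30.5) -> (19,-30.5) [heading=180, draw]
  FD 4.7: (19,-30.5) -> (14.3,-30.5) [heading=180, draw]
  RT 180: heading 180 -> 0
  REPEAT 3 [
    -- iteration 1/3 --
    LT 180: heading 0 -> 180
    RT 270: heading 180 -> 270
    FD 14.3: (14.3,-30.5) -> (14.3,-44.8) [heading=270, draw]
    -- iteration 2/3 --
    LT 180: heading 270 -> 90
    RT 270: heading 90 -> 180
    FD 14.3: (14.3,-44.8) -> (0,-44.8) [heading=180, draw]
    -- iteration 3/3 --
    LT 180: heading 180 -> 0
    RT 270: heading 0 -> 90
    FD 14.3: (0,-44.8) -> (0,-30.5) [heading=90, draw]
  ]
]
Final: pos=(0,-30.5), heading=90, 15 segment(s) drawn

Answer: 0 -30.5 90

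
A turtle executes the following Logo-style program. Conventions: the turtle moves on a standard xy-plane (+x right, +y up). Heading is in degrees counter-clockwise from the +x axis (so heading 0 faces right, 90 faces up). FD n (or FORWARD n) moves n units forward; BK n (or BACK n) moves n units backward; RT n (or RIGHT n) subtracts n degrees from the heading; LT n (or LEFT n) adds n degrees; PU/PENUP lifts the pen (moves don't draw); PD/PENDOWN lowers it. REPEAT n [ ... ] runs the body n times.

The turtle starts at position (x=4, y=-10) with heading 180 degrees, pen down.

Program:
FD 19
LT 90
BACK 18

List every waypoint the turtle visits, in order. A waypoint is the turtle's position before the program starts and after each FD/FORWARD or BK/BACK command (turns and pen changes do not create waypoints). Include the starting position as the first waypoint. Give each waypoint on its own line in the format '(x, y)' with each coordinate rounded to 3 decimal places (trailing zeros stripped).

Executing turtle program step by step:
Start: pos=(4,-10), heading=180, pen down
FD 19: (4,-10) -> (-15,-10) [heading=180, draw]
LT 90: heading 180 -> 270
BK 18: (-15,-10) -> (-15,8) [heading=270, draw]
Final: pos=(-15,8), heading=270, 2 segment(s) drawn
Waypoints (3 total):
(4, -10)
(-15, -10)
(-15, 8)

Answer: (4, -10)
(-15, -10)
(-15, 8)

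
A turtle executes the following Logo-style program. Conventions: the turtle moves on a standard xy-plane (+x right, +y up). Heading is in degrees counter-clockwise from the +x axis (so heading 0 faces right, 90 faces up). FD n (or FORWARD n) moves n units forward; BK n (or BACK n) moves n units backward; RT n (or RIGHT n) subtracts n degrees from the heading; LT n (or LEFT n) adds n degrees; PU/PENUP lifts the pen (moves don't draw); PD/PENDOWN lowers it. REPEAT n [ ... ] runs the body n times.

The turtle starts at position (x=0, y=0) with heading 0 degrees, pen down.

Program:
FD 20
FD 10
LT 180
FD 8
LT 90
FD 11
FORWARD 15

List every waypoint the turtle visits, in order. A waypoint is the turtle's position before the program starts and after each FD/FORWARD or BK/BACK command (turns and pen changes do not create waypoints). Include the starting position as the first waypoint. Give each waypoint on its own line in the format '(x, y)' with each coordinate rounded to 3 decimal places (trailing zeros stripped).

Answer: (0, 0)
(20, 0)
(30, 0)
(22, 0)
(22, -11)
(22, -26)

Derivation:
Executing turtle program step by step:
Start: pos=(0,0), heading=0, pen down
FD 20: (0,0) -> (20,0) [heading=0, draw]
FD 10: (20,0) -> (30,0) [heading=0, draw]
LT 180: heading 0 -> 180
FD 8: (30,0) -> (22,0) [heading=180, draw]
LT 90: heading 180 -> 270
FD 11: (22,0) -> (22,-11) [heading=270, draw]
FD 15: (22,-11) -> (22,-26) [heading=270, draw]
Final: pos=(22,-26), heading=270, 5 segment(s) drawn
Waypoints (6 total):
(0, 0)
(20, 0)
(30, 0)
(22, 0)
(22, -11)
(22, -26)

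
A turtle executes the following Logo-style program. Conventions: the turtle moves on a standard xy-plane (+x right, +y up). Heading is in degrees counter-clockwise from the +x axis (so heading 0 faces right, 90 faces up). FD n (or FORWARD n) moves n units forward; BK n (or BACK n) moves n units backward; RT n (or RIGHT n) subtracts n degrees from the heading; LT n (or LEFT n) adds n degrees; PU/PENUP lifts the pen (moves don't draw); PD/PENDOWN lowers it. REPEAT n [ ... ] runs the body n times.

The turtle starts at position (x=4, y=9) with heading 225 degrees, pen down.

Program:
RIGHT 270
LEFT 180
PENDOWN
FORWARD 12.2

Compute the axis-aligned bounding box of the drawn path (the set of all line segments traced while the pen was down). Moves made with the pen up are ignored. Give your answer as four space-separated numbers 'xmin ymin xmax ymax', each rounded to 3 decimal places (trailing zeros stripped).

Executing turtle program step by step:
Start: pos=(4,9), heading=225, pen down
RT 270: heading 225 -> 315
LT 180: heading 315 -> 135
PD: pen down
FD 12.2: (4,9) -> (-4.627,17.627) [heading=135, draw]
Final: pos=(-4.627,17.627), heading=135, 1 segment(s) drawn

Segment endpoints: x in {-4.627, 4}, y in {9, 17.627}
xmin=-4.627, ymin=9, xmax=4, ymax=17.627

Answer: -4.627 9 4 17.627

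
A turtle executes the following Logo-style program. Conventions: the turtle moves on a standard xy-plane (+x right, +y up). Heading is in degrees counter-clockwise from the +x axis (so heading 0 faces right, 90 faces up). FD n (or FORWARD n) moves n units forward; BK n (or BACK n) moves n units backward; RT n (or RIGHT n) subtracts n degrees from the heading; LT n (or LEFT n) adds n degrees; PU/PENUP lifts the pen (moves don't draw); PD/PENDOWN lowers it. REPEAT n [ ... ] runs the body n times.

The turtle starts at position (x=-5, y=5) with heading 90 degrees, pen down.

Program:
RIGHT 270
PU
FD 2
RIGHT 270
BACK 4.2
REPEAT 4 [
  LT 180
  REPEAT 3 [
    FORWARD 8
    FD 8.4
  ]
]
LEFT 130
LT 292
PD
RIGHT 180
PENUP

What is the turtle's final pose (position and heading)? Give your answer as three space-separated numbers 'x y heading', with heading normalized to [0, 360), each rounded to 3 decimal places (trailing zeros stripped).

Answer: -7 9.2 152

Derivation:
Executing turtle program step by step:
Start: pos=(-5,5), heading=90, pen down
RT 270: heading 90 -> 180
PU: pen up
FD 2: (-5,5) -> (-7,5) [heading=180, move]
RT 270: heading 180 -> 270
BK 4.2: (-7,5) -> (-7,9.2) [heading=270, move]
REPEAT 4 [
  -- iteration 1/4 --
  LT 180: heading 270 -> 90
  REPEAT 3 [
    -- iteration 1/3 --
    FD 8: (-7,9.2) -> (-7,17.2) [heading=90, move]
    FD 8.4: (-7,17.2) -> (-7,25.6) [heading=90, move]
    -- iteration 2/3 --
    FD 8: (-7,25.6) -> (-7,33.6) [heading=90, move]
    FD 8.4: (-7,33.6) -> (-7,42) [heading=90, move]
    -- iteration 3/3 --
    FD 8: (-7,42) -> (-7,50) [heading=90, move]
    FD 8.4: (-7,50) -> (-7,58.4) [heading=90, move]
  ]
  -- iteration 2/4 --
  LT 180: heading 90 -> 270
  REPEAT 3 [
    -- iteration 1/3 --
    FD 8: (-7,58.4) -> (-7,50.4) [heading=270, move]
    FD 8.4: (-7,50.4) -> (-7,42) [heading=270, move]
    -- iteration 2/3 --
    FD 8: (-7,42) -> (-7,34) [heading=270, move]
    FD 8.4: (-7,34) -> (-7,25.6) [heading=270, move]
    -- iteration 3/3 --
    FD 8: (-7,25.6) -> (-7,17.6) [heading=270, move]
    FD 8.4: (-7,17.6) -> (-7,9.2) [heading=270, move]
  ]
  -- iteration 3/4 --
  LT 180: heading 270 -> 90
  REPEAT 3 [
    -- iteration 1/3 --
    FD 8: (-7,9.2) -> (-7,17.2) [heading=90, move]
    FD 8.4: (-7,17.2) -> (-7,25.6) [heading=90, move]
    -- iteration 2/3 --
    FD 8: (-7,25.6) -> (-7,33.6) [heading=90, move]
    FD 8.4: (-7,33.6) -> (-7,42) [heading=90, move]
    -- iteration 3/3 --
    FD 8: (-7,42) -> (-7,50) [heading=90, move]
    FD 8.4: (-7,50) -> (-7,58.4) [heading=90, move]
  ]
  -- iteration 4/4 --
  LT 180: heading 90 -> 270
  REPEAT 3 [
    -- iteration 1/3 --
    FD 8: (-7,58.4) -> (-7,50.4) [heading=270, move]
    FD 8.4: (-7,50.4) -> (-7,42) [heading=270, move]
    -- iteration 2/3 --
    FD 8: (-7,42) -> (-7,34) [heading=270, move]
    FD 8.4: (-7,34) -> (-7,25.6) [heading=270, move]
    -- iteration 3/3 --
    FD 8: (-7,25.6) -> (-7,17.6) [heading=270, move]
    FD 8.4: (-7,17.6) -> (-7,9.2) [heading=270, move]
  ]
]
LT 130: heading 270 -> 40
LT 292: heading 40 -> 332
PD: pen down
RT 180: heading 332 -> 152
PU: pen up
Final: pos=(-7,9.2), heading=152, 0 segment(s) drawn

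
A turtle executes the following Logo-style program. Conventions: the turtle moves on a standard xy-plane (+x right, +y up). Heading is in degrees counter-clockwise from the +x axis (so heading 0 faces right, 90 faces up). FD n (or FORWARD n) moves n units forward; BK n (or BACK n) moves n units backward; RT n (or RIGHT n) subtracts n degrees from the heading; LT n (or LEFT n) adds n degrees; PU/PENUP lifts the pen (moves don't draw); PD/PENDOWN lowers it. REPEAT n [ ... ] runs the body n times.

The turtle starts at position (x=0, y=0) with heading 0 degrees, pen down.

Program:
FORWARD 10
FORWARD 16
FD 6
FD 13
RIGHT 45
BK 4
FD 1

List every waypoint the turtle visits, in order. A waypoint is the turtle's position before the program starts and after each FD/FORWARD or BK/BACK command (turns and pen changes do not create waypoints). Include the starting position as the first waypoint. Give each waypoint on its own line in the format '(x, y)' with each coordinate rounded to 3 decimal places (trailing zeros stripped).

Executing turtle program step by step:
Start: pos=(0,0), heading=0, pen down
FD 10: (0,0) -> (10,0) [heading=0, draw]
FD 16: (10,0) -> (26,0) [heading=0, draw]
FD 6: (26,0) -> (32,0) [heading=0, draw]
FD 13: (32,0) -> (45,0) [heading=0, draw]
RT 45: heading 0 -> 315
BK 4: (45,0) -> (42.172,2.828) [heading=315, draw]
FD 1: (42.172,2.828) -> (42.879,2.121) [heading=315, draw]
Final: pos=(42.879,2.121), heading=315, 6 segment(s) drawn
Waypoints (7 total):
(0, 0)
(10, 0)
(26, 0)
(32, 0)
(45, 0)
(42.172, 2.828)
(42.879, 2.121)

Answer: (0, 0)
(10, 0)
(26, 0)
(32, 0)
(45, 0)
(42.172, 2.828)
(42.879, 2.121)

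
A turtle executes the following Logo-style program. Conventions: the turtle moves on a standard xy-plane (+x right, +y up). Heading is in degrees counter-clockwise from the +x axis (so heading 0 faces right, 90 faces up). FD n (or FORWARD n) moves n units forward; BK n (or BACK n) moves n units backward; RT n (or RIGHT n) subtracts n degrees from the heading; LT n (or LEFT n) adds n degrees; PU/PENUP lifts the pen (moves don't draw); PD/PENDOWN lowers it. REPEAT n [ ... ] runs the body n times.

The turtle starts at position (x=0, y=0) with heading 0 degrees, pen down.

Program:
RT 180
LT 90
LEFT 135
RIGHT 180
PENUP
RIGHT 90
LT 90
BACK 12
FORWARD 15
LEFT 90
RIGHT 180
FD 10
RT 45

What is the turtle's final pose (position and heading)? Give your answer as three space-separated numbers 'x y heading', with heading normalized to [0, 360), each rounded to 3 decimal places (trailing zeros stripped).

Executing turtle program step by step:
Start: pos=(0,0), heading=0, pen down
RT 180: heading 0 -> 180
LT 90: heading 180 -> 270
LT 135: heading 270 -> 45
RT 180: heading 45 -> 225
PU: pen up
RT 90: heading 225 -> 135
LT 90: heading 135 -> 225
BK 12: (0,0) -> (8.485,8.485) [heading=225, move]
FD 15: (8.485,8.485) -> (-2.121,-2.121) [heading=225, move]
LT 90: heading 225 -> 315
RT 180: heading 315 -> 135
FD 10: (-2.121,-2.121) -> (-9.192,4.95) [heading=135, move]
RT 45: heading 135 -> 90
Final: pos=(-9.192,4.95), heading=90, 0 segment(s) drawn

Answer: -9.192 4.95 90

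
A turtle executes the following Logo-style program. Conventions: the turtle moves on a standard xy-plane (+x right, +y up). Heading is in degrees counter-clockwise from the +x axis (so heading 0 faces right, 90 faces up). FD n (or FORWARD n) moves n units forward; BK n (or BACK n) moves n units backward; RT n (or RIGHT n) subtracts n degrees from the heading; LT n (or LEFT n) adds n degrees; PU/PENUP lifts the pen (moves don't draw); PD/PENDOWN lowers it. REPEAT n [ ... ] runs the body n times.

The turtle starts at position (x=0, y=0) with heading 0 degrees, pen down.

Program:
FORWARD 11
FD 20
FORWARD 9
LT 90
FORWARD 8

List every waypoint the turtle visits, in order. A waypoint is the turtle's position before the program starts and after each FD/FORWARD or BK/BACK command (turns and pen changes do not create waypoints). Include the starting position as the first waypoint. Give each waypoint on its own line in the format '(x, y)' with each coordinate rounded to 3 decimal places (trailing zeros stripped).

Executing turtle program step by step:
Start: pos=(0,0), heading=0, pen down
FD 11: (0,0) -> (11,0) [heading=0, draw]
FD 20: (11,0) -> (31,0) [heading=0, draw]
FD 9: (31,0) -> (40,0) [heading=0, draw]
LT 90: heading 0 -> 90
FD 8: (40,0) -> (40,8) [heading=90, draw]
Final: pos=(40,8), heading=90, 4 segment(s) drawn
Waypoints (5 total):
(0, 0)
(11, 0)
(31, 0)
(40, 0)
(40, 8)

Answer: (0, 0)
(11, 0)
(31, 0)
(40, 0)
(40, 8)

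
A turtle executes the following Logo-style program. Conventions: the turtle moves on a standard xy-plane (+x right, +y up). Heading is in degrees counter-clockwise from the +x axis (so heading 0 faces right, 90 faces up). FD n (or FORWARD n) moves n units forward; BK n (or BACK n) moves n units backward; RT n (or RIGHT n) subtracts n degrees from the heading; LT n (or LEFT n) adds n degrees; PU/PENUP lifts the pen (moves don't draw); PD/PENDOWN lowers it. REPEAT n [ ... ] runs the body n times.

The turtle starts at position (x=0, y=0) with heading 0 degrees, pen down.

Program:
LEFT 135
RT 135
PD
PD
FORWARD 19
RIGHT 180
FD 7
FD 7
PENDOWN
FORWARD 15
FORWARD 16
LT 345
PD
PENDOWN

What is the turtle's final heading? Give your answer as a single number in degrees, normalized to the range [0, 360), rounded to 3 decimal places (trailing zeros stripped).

Answer: 165

Derivation:
Executing turtle program step by step:
Start: pos=(0,0), heading=0, pen down
LT 135: heading 0 -> 135
RT 135: heading 135 -> 0
PD: pen down
PD: pen down
FD 19: (0,0) -> (19,0) [heading=0, draw]
RT 180: heading 0 -> 180
FD 7: (19,0) -> (12,0) [heading=180, draw]
FD 7: (12,0) -> (5,0) [heading=180, draw]
PD: pen down
FD 15: (5,0) -> (-10,0) [heading=180, draw]
FD 16: (-10,0) -> (-26,0) [heading=180, draw]
LT 345: heading 180 -> 165
PD: pen down
PD: pen down
Final: pos=(-26,0), heading=165, 5 segment(s) drawn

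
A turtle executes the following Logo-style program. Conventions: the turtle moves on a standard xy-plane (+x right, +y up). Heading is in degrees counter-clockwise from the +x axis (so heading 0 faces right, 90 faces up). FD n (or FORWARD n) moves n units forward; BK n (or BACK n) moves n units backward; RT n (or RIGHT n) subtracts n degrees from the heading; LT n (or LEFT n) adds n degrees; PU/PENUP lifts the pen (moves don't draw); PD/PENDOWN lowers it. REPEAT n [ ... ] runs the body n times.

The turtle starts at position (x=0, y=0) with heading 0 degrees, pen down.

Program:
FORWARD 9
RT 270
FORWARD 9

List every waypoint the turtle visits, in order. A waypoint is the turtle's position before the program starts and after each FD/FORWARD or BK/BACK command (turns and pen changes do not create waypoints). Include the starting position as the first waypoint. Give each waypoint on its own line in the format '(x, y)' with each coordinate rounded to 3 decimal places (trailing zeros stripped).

Executing turtle program step by step:
Start: pos=(0,0), heading=0, pen down
FD 9: (0,0) -> (9,0) [heading=0, draw]
RT 270: heading 0 -> 90
FD 9: (9,0) -> (9,9) [heading=90, draw]
Final: pos=(9,9), heading=90, 2 segment(s) drawn
Waypoints (3 total):
(0, 0)
(9, 0)
(9, 9)

Answer: (0, 0)
(9, 0)
(9, 9)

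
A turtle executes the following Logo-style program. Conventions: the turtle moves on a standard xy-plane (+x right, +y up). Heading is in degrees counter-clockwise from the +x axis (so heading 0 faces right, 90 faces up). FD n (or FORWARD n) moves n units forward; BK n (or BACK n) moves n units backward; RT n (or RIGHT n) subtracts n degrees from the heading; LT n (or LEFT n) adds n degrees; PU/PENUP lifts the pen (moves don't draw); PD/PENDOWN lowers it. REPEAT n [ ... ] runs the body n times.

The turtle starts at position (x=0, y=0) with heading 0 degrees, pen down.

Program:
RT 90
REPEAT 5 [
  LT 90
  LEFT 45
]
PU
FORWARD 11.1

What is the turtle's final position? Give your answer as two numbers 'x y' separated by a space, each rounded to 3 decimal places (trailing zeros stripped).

Answer: -7.849 -7.849

Derivation:
Executing turtle program step by step:
Start: pos=(0,0), heading=0, pen down
RT 90: heading 0 -> 270
REPEAT 5 [
  -- iteration 1/5 --
  LT 90: heading 270 -> 0
  LT 45: heading 0 -> 45
  -- iteration 2/5 --
  LT 90: heading 45 -> 135
  LT 45: heading 135 -> 180
  -- iteration 3/5 --
  LT 90: heading 180 -> 270
  LT 45: heading 270 -> 315
  -- iteration 4/5 --
  LT 90: heading 315 -> 45
  LT 45: heading 45 -> 90
  -- iteration 5/5 --
  LT 90: heading 90 -> 180
  LT 45: heading 180 -> 225
]
PU: pen up
FD 11.1: (0,0) -> (-7.849,-7.849) [heading=225, move]
Final: pos=(-7.849,-7.849), heading=225, 0 segment(s) drawn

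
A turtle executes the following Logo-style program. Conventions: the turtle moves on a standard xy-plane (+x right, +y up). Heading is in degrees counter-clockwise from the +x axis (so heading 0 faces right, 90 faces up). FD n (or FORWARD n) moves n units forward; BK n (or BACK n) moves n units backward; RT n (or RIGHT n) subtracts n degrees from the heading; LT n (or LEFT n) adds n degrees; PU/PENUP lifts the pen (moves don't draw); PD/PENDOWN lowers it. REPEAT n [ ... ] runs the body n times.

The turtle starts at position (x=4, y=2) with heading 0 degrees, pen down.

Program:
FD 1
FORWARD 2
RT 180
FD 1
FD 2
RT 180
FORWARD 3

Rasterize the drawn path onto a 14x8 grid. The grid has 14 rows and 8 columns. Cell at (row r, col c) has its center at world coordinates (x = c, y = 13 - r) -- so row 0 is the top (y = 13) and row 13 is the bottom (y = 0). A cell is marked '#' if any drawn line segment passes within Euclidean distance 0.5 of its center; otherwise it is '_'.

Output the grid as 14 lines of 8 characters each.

Segment 0: (4,2) -> (5,2)
Segment 1: (5,2) -> (7,2)
Segment 2: (7,2) -> (6,2)
Segment 3: (6,2) -> (4,2)
Segment 4: (4,2) -> (7,2)

Answer: ________
________
________
________
________
________
________
________
________
________
________
____####
________
________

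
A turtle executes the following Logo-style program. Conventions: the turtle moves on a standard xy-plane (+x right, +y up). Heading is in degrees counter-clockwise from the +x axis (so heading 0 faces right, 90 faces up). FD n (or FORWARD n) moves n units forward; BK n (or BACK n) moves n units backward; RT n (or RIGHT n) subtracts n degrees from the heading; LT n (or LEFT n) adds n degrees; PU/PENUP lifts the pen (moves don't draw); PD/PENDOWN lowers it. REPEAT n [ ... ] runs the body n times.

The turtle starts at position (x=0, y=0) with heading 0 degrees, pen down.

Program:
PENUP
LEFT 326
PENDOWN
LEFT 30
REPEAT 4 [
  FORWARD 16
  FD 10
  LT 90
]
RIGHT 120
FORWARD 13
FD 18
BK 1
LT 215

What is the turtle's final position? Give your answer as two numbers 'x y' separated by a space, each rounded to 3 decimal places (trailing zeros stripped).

Answer: -16.776 -24.871

Derivation:
Executing turtle program step by step:
Start: pos=(0,0), heading=0, pen down
PU: pen up
LT 326: heading 0 -> 326
PD: pen down
LT 30: heading 326 -> 356
REPEAT 4 [
  -- iteration 1/4 --
  FD 16: (0,0) -> (15.961,-1.116) [heading=356, draw]
  FD 10: (15.961,-1.116) -> (25.937,-1.814) [heading=356, draw]
  LT 90: heading 356 -> 86
  -- iteration 2/4 --
  FD 16: (25.937,-1.814) -> (27.053,14.147) [heading=86, draw]
  FD 10: (27.053,14.147) -> (27.75,24.123) [heading=86, draw]
  LT 90: heading 86 -> 176
  -- iteration 3/4 --
  FD 16: (27.75,24.123) -> (11.789,25.239) [heading=176, draw]
  FD 10: (11.789,25.239) -> (1.814,25.937) [heading=176, draw]
  LT 90: heading 176 -> 266
  -- iteration 4/4 --
  FD 16: (1.814,25.937) -> (0.698,9.976) [heading=266, draw]
  FD 10: (0.698,9.976) -> (0,0) [heading=266, draw]
  LT 90: heading 266 -> 356
]
RT 120: heading 356 -> 236
FD 13: (0,0) -> (-7.27,-10.777) [heading=236, draw]
FD 18: (-7.27,-10.777) -> (-17.335,-25.7) [heading=236, draw]
BK 1: (-17.335,-25.7) -> (-16.776,-24.871) [heading=236, draw]
LT 215: heading 236 -> 91
Final: pos=(-16.776,-24.871), heading=91, 11 segment(s) drawn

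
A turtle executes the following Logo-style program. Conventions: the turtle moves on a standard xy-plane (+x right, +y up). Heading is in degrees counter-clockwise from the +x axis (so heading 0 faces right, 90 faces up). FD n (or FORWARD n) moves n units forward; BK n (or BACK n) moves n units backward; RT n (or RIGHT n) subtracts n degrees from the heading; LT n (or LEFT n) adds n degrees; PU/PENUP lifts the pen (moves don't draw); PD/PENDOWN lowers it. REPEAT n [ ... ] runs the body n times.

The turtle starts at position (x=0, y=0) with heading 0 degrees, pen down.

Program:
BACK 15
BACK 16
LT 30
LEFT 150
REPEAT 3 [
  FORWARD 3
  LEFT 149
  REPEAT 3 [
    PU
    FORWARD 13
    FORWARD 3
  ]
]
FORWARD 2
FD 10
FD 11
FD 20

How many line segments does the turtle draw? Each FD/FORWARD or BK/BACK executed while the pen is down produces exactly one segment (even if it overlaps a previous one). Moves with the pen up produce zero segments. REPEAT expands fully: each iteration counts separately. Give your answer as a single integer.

Answer: 3

Derivation:
Executing turtle program step by step:
Start: pos=(0,0), heading=0, pen down
BK 15: (0,0) -> (-15,0) [heading=0, draw]
BK 16: (-15,0) -> (-31,0) [heading=0, draw]
LT 30: heading 0 -> 30
LT 150: heading 30 -> 180
REPEAT 3 [
  -- iteration 1/3 --
  FD 3: (-31,0) -> (-34,0) [heading=180, draw]
  LT 149: heading 180 -> 329
  REPEAT 3 [
    -- iteration 1/3 --
    PU: pen up
    FD 13: (-34,0) -> (-22.857,-6.695) [heading=329, move]
    FD 3: (-22.857,-6.695) -> (-20.285,-8.241) [heading=329, move]
    -- iteration 2/3 --
    PU: pen up
    FD 13: (-20.285,-8.241) -> (-9.142,-14.936) [heading=329, move]
    FD 3: (-9.142,-14.936) -> (-6.571,-16.481) [heading=329, move]
    -- iteration 3/3 --
    PU: pen up
    FD 13: (-6.571,-16.481) -> (4.573,-23.177) [heading=329, move]
    FD 3: (4.573,-23.177) -> (7.144,-24.722) [heading=329, move]
  ]
  -- iteration 2/3 --
  FD 3: (7.144,-24.722) -> (9.716,-26.267) [heading=329, move]
  LT 149: heading 329 -> 118
  REPEAT 3 [
    -- iteration 1/3 --
    PU: pen up
    FD 13: (9.716,-26.267) -> (3.612,-14.789) [heading=118, move]
    FD 3: (3.612,-14.789) -> (2.204,-12.14) [heading=118, move]
    -- iteration 2/3 --
    PU: pen up
    FD 13: (2.204,-12.14) -> (-3.899,-0.661) [heading=118, move]
    FD 3: (-3.899,-0.661) -> (-5.308,1.987) [heading=118, move]
    -- iteration 3/3 --
    PU: pen up
    FD 13: (-5.308,1.987) -> (-11.411,13.466) [heading=118, move]
    FD 3: (-11.411,13.466) -> (-12.819,16.115) [heading=118, move]
  ]
  -- iteration 3/3 --
  FD 3: (-12.819,16.115) -> (-14.228,18.763) [heading=118, move]
  LT 149: heading 118 -> 267
  REPEAT 3 [
    -- iteration 1/3 --
    PU: pen up
    FD 13: (-14.228,18.763) -> (-14.908,5.781) [heading=267, move]
    FD 3: (-14.908,5.781) -> (-15.065,2.785) [heading=267, move]
    -- iteration 2/3 --
    PU: pen up
    FD 13: (-15.065,2.785) -> (-15.745,-10.197) [heading=267, move]
    FD 3: (-15.745,-10.197) -> (-15.902,-13.193) [heading=267, move]
    -- iteration 3/3 --
    PU: pen up
    FD 13: (-15.902,-13.193) -> (-16.583,-26.175) [heading=267, move]
    FD 3: (-16.583,-26.175) -> (-16.74,-29.171) [heading=267, move]
  ]
]
FD 2: (-16.74,-29.171) -> (-16.844,-31.168) [heading=267, move]
FD 10: (-16.844,-31.168) -> (-17.368,-41.154) [heading=267, move]
FD 11: (-17.368,-41.154) -> (-17.943,-52.139) [heading=267, move]
FD 20: (-17.943,-52.139) -> (-18.99,-72.112) [heading=267, move]
Final: pos=(-18.99,-72.112), heading=267, 3 segment(s) drawn
Segments drawn: 3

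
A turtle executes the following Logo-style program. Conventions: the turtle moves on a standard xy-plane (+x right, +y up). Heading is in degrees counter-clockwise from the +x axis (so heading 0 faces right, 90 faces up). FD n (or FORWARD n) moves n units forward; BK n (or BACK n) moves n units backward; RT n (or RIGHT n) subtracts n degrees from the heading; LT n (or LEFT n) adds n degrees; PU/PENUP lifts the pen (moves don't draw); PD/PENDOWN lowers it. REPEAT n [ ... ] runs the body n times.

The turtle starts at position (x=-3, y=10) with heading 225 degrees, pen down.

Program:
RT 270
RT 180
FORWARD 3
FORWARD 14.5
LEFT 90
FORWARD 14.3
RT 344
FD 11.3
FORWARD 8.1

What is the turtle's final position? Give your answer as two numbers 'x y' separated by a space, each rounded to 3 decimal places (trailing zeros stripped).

Executing turtle program step by step:
Start: pos=(-3,10), heading=225, pen down
RT 270: heading 225 -> 315
RT 180: heading 315 -> 135
FD 3: (-3,10) -> (-5.121,12.121) [heading=135, draw]
FD 14.5: (-5.121,12.121) -> (-15.374,22.374) [heading=135, draw]
LT 90: heading 135 -> 225
FD 14.3: (-15.374,22.374) -> (-25.486,12.263) [heading=225, draw]
RT 344: heading 225 -> 241
FD 11.3: (-25.486,12.263) -> (-30.964,2.38) [heading=241, draw]
FD 8.1: (-30.964,2.38) -> (-34.891,-4.705) [heading=241, draw]
Final: pos=(-34.891,-4.705), heading=241, 5 segment(s) drawn

Answer: -34.891 -4.705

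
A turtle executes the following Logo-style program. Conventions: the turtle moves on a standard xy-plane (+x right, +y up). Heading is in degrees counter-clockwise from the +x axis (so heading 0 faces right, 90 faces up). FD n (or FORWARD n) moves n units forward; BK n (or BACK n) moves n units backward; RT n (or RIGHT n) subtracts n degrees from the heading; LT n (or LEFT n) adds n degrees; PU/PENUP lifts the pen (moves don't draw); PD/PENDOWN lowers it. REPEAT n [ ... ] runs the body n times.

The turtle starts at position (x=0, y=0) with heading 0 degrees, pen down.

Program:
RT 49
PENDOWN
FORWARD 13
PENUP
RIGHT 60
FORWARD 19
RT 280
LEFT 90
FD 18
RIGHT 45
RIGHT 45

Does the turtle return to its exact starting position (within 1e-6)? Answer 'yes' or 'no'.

Executing turtle program step by step:
Start: pos=(0,0), heading=0, pen down
RT 49: heading 0 -> 311
PD: pen down
FD 13: (0,0) -> (8.529,-9.811) [heading=311, draw]
PU: pen up
RT 60: heading 311 -> 251
FD 19: (8.529,-9.811) -> (2.343,-27.776) [heading=251, move]
RT 280: heading 251 -> 331
LT 90: heading 331 -> 61
FD 18: (2.343,-27.776) -> (11.07,-12.033) [heading=61, move]
RT 45: heading 61 -> 16
RT 45: heading 16 -> 331
Final: pos=(11.07,-12.033), heading=331, 1 segment(s) drawn

Start position: (0, 0)
Final position: (11.07, -12.033)
Distance = 16.35; >= 1e-6 -> NOT closed

Answer: no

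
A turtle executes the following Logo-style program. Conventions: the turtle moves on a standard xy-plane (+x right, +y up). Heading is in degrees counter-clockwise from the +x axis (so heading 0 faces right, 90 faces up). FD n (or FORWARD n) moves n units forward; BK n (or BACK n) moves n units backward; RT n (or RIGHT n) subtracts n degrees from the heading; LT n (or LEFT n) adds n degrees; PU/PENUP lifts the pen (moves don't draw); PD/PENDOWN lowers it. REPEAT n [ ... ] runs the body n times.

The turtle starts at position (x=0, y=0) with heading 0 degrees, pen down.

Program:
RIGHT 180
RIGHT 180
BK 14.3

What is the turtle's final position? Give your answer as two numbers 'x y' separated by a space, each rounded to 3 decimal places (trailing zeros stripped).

Answer: -14.3 0

Derivation:
Executing turtle program step by step:
Start: pos=(0,0), heading=0, pen down
RT 180: heading 0 -> 180
RT 180: heading 180 -> 0
BK 14.3: (0,0) -> (-14.3,0) [heading=0, draw]
Final: pos=(-14.3,0), heading=0, 1 segment(s) drawn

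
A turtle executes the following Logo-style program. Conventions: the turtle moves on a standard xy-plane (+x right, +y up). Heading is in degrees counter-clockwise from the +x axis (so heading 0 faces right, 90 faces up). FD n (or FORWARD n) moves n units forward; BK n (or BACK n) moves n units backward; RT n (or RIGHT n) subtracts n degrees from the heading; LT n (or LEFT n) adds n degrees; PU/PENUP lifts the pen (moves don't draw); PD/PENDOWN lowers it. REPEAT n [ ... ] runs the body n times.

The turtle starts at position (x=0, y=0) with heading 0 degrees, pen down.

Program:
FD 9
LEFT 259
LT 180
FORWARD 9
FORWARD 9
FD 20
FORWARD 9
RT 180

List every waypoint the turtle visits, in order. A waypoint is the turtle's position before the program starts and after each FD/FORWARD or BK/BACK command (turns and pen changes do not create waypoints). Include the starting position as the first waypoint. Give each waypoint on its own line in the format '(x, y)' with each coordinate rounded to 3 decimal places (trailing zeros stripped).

Answer: (0, 0)
(9, 0)
(10.717, 8.835)
(12.435, 17.669)
(16.251, 37.302)
(17.968, 46.136)

Derivation:
Executing turtle program step by step:
Start: pos=(0,0), heading=0, pen down
FD 9: (0,0) -> (9,0) [heading=0, draw]
LT 259: heading 0 -> 259
LT 180: heading 259 -> 79
FD 9: (9,0) -> (10.717,8.835) [heading=79, draw]
FD 9: (10.717,8.835) -> (12.435,17.669) [heading=79, draw]
FD 20: (12.435,17.669) -> (16.251,37.302) [heading=79, draw]
FD 9: (16.251,37.302) -> (17.968,46.136) [heading=79, draw]
RT 180: heading 79 -> 259
Final: pos=(17.968,46.136), heading=259, 5 segment(s) drawn
Waypoints (6 total):
(0, 0)
(9, 0)
(10.717, 8.835)
(12.435, 17.669)
(16.251, 37.302)
(17.968, 46.136)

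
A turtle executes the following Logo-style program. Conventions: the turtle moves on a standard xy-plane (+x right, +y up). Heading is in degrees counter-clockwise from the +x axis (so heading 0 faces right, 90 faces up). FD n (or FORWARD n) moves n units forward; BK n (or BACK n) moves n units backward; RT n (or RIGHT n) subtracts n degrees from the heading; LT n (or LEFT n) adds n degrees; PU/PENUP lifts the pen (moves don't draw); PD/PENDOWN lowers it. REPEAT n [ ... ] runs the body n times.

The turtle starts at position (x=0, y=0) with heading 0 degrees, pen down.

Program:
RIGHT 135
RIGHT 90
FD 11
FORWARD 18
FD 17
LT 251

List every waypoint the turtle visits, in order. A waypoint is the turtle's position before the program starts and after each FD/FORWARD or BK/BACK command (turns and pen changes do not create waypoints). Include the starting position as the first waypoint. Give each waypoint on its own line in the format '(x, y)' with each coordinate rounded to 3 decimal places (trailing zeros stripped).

Answer: (0, 0)
(-7.778, 7.778)
(-20.506, 20.506)
(-32.527, 32.527)

Derivation:
Executing turtle program step by step:
Start: pos=(0,0), heading=0, pen down
RT 135: heading 0 -> 225
RT 90: heading 225 -> 135
FD 11: (0,0) -> (-7.778,7.778) [heading=135, draw]
FD 18: (-7.778,7.778) -> (-20.506,20.506) [heading=135, draw]
FD 17: (-20.506,20.506) -> (-32.527,32.527) [heading=135, draw]
LT 251: heading 135 -> 26
Final: pos=(-32.527,32.527), heading=26, 3 segment(s) drawn
Waypoints (4 total):
(0, 0)
(-7.778, 7.778)
(-20.506, 20.506)
(-32.527, 32.527)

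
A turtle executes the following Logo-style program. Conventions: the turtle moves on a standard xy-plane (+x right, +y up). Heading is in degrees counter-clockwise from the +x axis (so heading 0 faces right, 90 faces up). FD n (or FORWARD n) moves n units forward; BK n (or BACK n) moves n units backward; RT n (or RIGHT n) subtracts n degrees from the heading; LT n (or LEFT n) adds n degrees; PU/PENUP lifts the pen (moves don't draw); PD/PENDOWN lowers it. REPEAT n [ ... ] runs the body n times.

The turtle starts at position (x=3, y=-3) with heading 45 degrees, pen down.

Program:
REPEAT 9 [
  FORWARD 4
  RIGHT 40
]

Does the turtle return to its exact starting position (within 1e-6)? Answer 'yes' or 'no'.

Answer: yes

Derivation:
Executing turtle program step by step:
Start: pos=(3,-3), heading=45, pen down
REPEAT 9 [
  -- iteration 1/9 --
  FD 4: (3,-3) -> (5.828,-0.172) [heading=45, draw]
  RT 40: heading 45 -> 5
  -- iteration 2/9 --
  FD 4: (5.828,-0.172) -> (9.813,0.177) [heading=5, draw]
  RT 40: heading 5 -> 325
  -- iteration 3/9 --
  FD 4: (9.813,0.177) -> (13.09,-2.117) [heading=325, draw]
  RT 40: heading 325 -> 285
  -- iteration 4/9 --
  FD 4: (13.09,-2.117) -> (14.125,-5.981) [heading=285, draw]
  RT 40: heading 285 -> 245
  -- iteration 5/9 --
  FD 4: (14.125,-5.981) -> (12.435,-9.606) [heading=245, draw]
  RT 40: heading 245 -> 205
  -- iteration 6/9 --
  FD 4: (12.435,-9.606) -> (8.809,-11.297) [heading=205, draw]
  RT 40: heading 205 -> 165
  -- iteration 7/9 --
  FD 4: (8.809,-11.297) -> (4.946,-10.261) [heading=165, draw]
  RT 40: heading 165 -> 125
  -- iteration 8/9 --
  FD 4: (4.946,-10.261) -> (2.651,-6.985) [heading=125, draw]
  RT 40: heading 125 -> 85
  -- iteration 9/9 --
  FD 4: (2.651,-6.985) -> (3,-3) [heading=85, draw]
  RT 40: heading 85 -> 45
]
Final: pos=(3,-3), heading=45, 9 segment(s) drawn

Start position: (3, -3)
Final position: (3, -3)
Distance = 0; < 1e-6 -> CLOSED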